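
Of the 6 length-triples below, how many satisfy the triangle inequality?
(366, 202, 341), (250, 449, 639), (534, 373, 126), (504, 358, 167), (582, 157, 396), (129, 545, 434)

4

(202,341,366): 202+341 > 366 → valid
(250,449,639): 250+449 > 639 → valid
(126,373,534): 126+373 ≤ 534 → not valid
(167,358,504): 167+358 > 504 → valid
(157,396,582): 157+396 ≤ 582 → not valid
(129,434,545): 129+434 > 545 → valid
4 of the 6 triples form a triangle.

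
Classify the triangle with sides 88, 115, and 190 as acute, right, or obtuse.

Compare the square of the longest side to the sum of squares of the other two: 88² + 115² = 20969 < 36100 = 190².

obtuse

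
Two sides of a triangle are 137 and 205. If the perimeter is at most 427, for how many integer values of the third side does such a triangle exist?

Triangle inequality: 68 < x < 342. Perimeter ≤ 427 gives x ≤ 427 − 137 − 205 = 85.
So 68 < x ≤ 85; integers 69 through 85: 17 values.

17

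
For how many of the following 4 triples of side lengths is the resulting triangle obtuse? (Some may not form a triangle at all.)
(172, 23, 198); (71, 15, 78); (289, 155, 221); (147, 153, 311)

2

(172,23,198): 23+172 ≤ 198, not a triangle
(71,15,78): 15²+71² = 5266 < 6084 = 78² → obtuse
(289,155,221): 155²+221² = 72866 < 83521 = 289² → obtuse
(147,153,311): 147+153 ≤ 311, not a triangle
2 of the 4 are obtuse.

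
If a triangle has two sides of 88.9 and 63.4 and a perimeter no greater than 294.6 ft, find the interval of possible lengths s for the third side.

Triangle inequality alone gives 25.5 < s < 152.3.
The perimeter condition gives s ≤ 294.6 − 88.9 − 63.4 = 142.3.
Intersecting the two: 25.5 < s ≤ 142.3.

25.5 < s ≤ 142.3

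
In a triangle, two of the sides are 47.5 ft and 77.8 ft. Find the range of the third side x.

By the triangle inequality, x must be less than 47.5 + 77.8 = 125.3 and greater than |47.5 − 77.8| = 30.3.

30.3 < x < 125.3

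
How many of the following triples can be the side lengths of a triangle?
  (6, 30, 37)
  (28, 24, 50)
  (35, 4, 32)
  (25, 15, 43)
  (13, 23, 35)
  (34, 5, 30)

(6,30,37): 6+30 ≤ 37 → not valid
(24,28,50): 24+28 > 50 → valid
(4,32,35): 4+32 > 35 → valid
(15,25,43): 15+25 ≤ 43 → not valid
(13,23,35): 13+23 > 35 → valid
(5,30,34): 5+30 > 34 → valid
4 of the 6 triples form a triangle.

4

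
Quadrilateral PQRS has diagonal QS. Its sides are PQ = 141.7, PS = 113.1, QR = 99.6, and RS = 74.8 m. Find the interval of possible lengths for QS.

From triangle PQS: |141.7 − 113.1| < QS < 141.7 + 113.1, i.e. 28.6 < QS < 254.8.
From triangle RQS: 24.8 < QS < 174.4.
Both must hold, so QS lies in the intersection.

28.6 < QS < 174.4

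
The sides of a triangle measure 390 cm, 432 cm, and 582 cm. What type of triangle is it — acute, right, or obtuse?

right

Compare the square of the longest side to the sum of squares of the other two: 390² + 432² = 338724 = 582².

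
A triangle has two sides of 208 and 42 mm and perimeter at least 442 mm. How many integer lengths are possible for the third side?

58

Triangle inequality: 166 < x < 250. Perimeter ≥ 442 gives x ≥ 442 − 208 − 42 = 192.
So 192 ≤ x < 250; integers 192 through 249: 58 values.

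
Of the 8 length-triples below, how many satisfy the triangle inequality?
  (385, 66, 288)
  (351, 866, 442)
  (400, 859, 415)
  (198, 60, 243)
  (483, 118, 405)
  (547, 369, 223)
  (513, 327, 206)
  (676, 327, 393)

5

(66,288,385): 66+288 ≤ 385 → not valid
(351,442,866): 351+442 ≤ 866 → not valid
(400,415,859): 400+415 ≤ 859 → not valid
(60,198,243): 60+198 > 243 → valid
(118,405,483): 118+405 > 483 → valid
(223,369,547): 223+369 > 547 → valid
(206,327,513): 206+327 > 513 → valid
(327,393,676): 327+393 > 676 → valid
5 of the 8 triples form a triangle.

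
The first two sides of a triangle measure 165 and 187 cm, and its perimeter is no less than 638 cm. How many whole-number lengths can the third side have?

Triangle inequality: 22 < x < 352. Perimeter ≥ 638 gives x ≥ 638 − 165 − 187 = 286.
So 286 ≤ x < 352; integers 286 through 351: 66 values.

66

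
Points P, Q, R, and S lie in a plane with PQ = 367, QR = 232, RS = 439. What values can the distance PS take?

The maximum is all hops collinear in one direction: 367 + 232 + 439 = 1038.
The longest hop is 439; the others sum to 599. Since 439 ≤ 599, the path can fold back on itself completely, so the minimum distance is 0.

0 ≤ PS ≤ 1038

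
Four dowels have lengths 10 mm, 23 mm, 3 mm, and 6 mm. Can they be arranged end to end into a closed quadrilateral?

No

For a quadrilateral, each side must be shorter than the sum of the others.
Here the longest side is 23, but the remaining 3 sides sum to only 19.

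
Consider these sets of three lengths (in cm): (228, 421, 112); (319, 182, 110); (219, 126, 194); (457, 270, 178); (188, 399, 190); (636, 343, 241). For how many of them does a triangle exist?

(112,228,421): 112+228 ≤ 421 → not valid
(110,182,319): 110+182 ≤ 319 → not valid
(126,194,219): 126+194 > 219 → valid
(178,270,457): 178+270 ≤ 457 → not valid
(188,190,399): 188+190 ≤ 399 → not valid
(241,343,636): 241+343 ≤ 636 → not valid
1 of the 6 triples forms a triangle.

1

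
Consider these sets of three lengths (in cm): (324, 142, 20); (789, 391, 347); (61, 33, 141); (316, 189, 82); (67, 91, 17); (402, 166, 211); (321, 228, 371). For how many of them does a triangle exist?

(20,142,324): 20+142 ≤ 324 → not valid
(347,391,789): 347+391 ≤ 789 → not valid
(33,61,141): 33+61 ≤ 141 → not valid
(82,189,316): 82+189 ≤ 316 → not valid
(17,67,91): 17+67 ≤ 91 → not valid
(166,211,402): 166+211 ≤ 402 → not valid
(228,321,371): 228+321 > 371 → valid
1 of the 7 triples forms a triangle.

1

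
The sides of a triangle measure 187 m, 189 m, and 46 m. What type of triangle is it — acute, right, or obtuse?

Compare the square of the longest side to the sum of squares of the other two: 46² + 187² = 37085 > 35721 = 189².

acute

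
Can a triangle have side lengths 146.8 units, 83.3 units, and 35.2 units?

No

The longest side is 146.8, but the other two sum to only 118.5.
118.5 < 146.8, so the triangle inequality fails.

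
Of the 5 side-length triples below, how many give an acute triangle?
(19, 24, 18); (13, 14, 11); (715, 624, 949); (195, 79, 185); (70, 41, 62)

4

(19,24,18): 18²+19² = 685 > 576 = 24² → acute
(13,14,11): 11²+13² = 290 > 196 = 14² → acute
(715,624,949): 624²+715² = 900601 = 949² → right
(195,79,185): 79²+185² = 40466 > 38025 = 195² → acute
(70,41,62): 41²+62² = 5525 > 4900 = 70² → acute
4 of the 5 are acute.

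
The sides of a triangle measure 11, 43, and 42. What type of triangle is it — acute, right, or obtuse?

Compare the square of the longest side to the sum of squares of the other two: 11² + 42² = 1885 > 1849 = 43².

acute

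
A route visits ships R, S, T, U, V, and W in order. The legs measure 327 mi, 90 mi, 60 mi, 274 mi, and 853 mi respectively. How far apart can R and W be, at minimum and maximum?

102 ≤ RW ≤ 1604 mi

The maximum is all hops collinear in one direction: 327 + 90 + 60 + 274 + 853 = 1604.
The longest hop is 853; the others sum to 751. Folding the others back against it leaves at least 853 − 751 = 102.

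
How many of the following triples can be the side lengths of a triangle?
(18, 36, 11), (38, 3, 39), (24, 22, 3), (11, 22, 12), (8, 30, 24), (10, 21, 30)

5

(11,18,36): 11+18 ≤ 36 → not valid
(3,38,39): 3+38 > 39 → valid
(3,22,24): 3+22 > 24 → valid
(11,12,22): 11+12 > 22 → valid
(8,24,30): 8+24 > 30 → valid
(10,21,30): 10+21 > 30 → valid
5 of the 6 triples form a triangle.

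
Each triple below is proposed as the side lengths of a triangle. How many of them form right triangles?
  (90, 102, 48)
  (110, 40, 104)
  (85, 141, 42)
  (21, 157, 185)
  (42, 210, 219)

(90,102,48): 48²+90² = 10404 = 102² → right
(110,40,104): 40²+104² = 12416 > 12100 = 110² → acute
(85,141,42): 42+85 ≤ 141, not a triangle
(21,157,185): 21+157 ≤ 185, not a triangle
(42,210,219): 42²+210² = 45864 < 47961 = 219² → obtuse
1 of the 5 is right.

1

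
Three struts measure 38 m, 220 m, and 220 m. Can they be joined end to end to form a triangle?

The longest side is 220, and the other two sum to 258.
Since 258 > 220, the triangle inequality holds.

Yes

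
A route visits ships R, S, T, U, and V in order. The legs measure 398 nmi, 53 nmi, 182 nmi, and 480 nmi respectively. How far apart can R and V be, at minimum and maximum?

0 ≤ RV ≤ 1113 nmi

The maximum is all hops collinear in one direction: 398 + 53 + 182 + 480 = 1113.
The longest hop is 480; the others sum to 633. Since 480 ≤ 633, the path can fold back on itself completely, so the minimum distance is 0.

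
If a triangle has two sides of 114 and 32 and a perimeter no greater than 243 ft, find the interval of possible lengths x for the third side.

82 < x ≤ 97

Triangle inequality alone gives 82 < x < 146.
The perimeter condition gives x ≤ 243 − 114 − 32 = 97.
Intersecting the two: 82 < x ≤ 97.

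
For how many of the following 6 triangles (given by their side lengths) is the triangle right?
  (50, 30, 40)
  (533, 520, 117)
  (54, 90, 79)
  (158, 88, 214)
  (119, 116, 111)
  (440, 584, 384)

(50,30,40): 30²+40² = 2500 = 50² → right
(533,520,117): 117²+520² = 284089 = 533² → right
(54,90,79): 54²+79² = 9157 > 8100 = 90² → acute
(158,88,214): 88²+158² = 32708 < 45796 = 214² → obtuse
(119,116,111): 111²+116² = 25777 > 14161 = 119² → acute
(440,584,384): 384²+440² = 341056 = 584² → right
3 of the 6 are right.

3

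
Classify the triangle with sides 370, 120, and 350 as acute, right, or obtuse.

right

Compare the square of the longest side to the sum of squares of the other two: 120² + 350² = 136900 = 370².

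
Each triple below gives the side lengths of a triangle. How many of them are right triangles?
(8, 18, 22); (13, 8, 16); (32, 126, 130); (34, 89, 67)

(8,18,22): 8²+18² = 388 < 484 = 22² → obtuse
(13,8,16): 8²+13² = 233 < 256 = 16² → obtuse
(32,126,130): 32²+126² = 16900 = 130² → right
(34,89,67): 34²+67² = 5645 < 7921 = 89² → obtuse
1 of the 4 is right.

1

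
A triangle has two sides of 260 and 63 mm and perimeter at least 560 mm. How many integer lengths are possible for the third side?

Triangle inequality: 197 < x < 323. Perimeter ≥ 560 gives x ≥ 560 − 260 − 63 = 237.
So 237 ≤ x < 323; integers 237 through 322: 86 values.

86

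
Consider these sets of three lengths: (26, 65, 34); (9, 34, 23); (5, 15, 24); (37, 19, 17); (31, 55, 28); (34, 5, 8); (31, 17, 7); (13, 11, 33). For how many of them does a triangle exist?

(26,34,65): 26+34 ≤ 65 → not valid
(9,23,34): 9+23 ≤ 34 → not valid
(5,15,24): 5+15 ≤ 24 → not valid
(17,19,37): 17+19 ≤ 37 → not valid
(28,31,55): 28+31 > 55 → valid
(5,8,34): 5+8 ≤ 34 → not valid
(7,17,31): 7+17 ≤ 31 → not valid
(11,13,33): 11+13 ≤ 33 → not valid
1 of the 8 triples forms a triangle.

1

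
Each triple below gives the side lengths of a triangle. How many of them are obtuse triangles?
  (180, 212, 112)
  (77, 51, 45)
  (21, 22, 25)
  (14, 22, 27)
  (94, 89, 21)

(180,212,112): 112²+180² = 44944 = 212² → right
(77,51,45): 45²+51² = 4626 < 5929 = 77² → obtuse
(21,22,25): 21²+22² = 925 > 625 = 25² → acute
(14,22,27): 14²+22² = 680 < 729 = 27² → obtuse
(94,89,21): 21²+89² = 8362 < 8836 = 94² → obtuse
3 of the 5 are obtuse.

3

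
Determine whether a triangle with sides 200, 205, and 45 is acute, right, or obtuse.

Compare the square of the longest side to the sum of squares of the other two: 45² + 200² = 42025 = 205².

right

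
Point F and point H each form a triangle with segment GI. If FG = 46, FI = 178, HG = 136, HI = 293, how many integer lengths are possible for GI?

66

From triangle FGI: 132 < GI < 224.
From triangle HGI: 157 < GI < 429.
Intersection: 157 < GI < 224, so integers 158 through 223: 66 values.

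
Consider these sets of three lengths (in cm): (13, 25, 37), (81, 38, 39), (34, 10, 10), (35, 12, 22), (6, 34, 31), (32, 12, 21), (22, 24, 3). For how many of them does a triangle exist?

4

(13,25,37): 13+25 > 37 → valid
(38,39,81): 38+39 ≤ 81 → not valid
(10,10,34): 10+10 ≤ 34 → not valid
(12,22,35): 12+22 ≤ 35 → not valid
(6,31,34): 6+31 > 34 → valid
(12,21,32): 12+21 > 32 → valid
(3,22,24): 3+22 > 24 → valid
4 of the 7 triples form a triangle.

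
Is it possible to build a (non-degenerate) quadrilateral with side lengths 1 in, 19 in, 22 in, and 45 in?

For a quadrilateral, each side must be shorter than the sum of the others.
Here the longest side is 45, but the remaining 3 sides sum to only 42.

No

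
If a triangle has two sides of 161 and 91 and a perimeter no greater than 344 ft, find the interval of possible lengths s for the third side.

Triangle inequality alone gives 70 < s < 252.
The perimeter condition gives s ≤ 344 − 161 − 91 = 92.
Intersecting the two: 70 < s ≤ 92.

70 < s ≤ 92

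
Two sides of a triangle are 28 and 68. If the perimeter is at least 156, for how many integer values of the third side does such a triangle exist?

Triangle inequality: 40 < x < 96. Perimeter ≥ 156 gives x ≥ 156 − 28 − 68 = 60.
So 60 ≤ x < 96; integers 60 through 95: 36 values.

36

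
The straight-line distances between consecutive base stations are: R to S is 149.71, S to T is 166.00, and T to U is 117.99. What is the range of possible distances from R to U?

The maximum is all hops collinear in one direction: 149.71 + 166.00 + 117.99 = 433.70.
The longest hop is 166.00; the others sum to 267.70. Since 166.00 ≤ 267.70, the path can fold back on itself completely, so the minimum distance is 0.

0 ≤ RU ≤ 433.70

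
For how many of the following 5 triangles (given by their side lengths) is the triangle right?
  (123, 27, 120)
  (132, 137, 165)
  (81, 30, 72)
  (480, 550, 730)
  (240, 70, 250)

(123,27,120): 27²+120² = 15129 = 123² → right
(132,137,165): 132²+137² = 36193 > 27225 = 165² → acute
(81,30,72): 30²+72² = 6084 < 6561 = 81² → obtuse
(480,550,730): 480²+550² = 532900 = 730² → right
(240,70,250): 70²+240² = 62500 = 250² → right
3 of the 5 are right.

3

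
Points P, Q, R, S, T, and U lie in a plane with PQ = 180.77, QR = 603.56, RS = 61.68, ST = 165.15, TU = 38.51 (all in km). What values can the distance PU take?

The maximum is all hops collinear in one direction: 180.77 + 603.56 + 61.68 + 165.15 + 38.51 = 1049.67.
The longest hop is 603.56; the others sum to 446.11. Folding the others back against it leaves at least 603.56 − 446.11 = 157.45.

157.45 ≤ PU ≤ 1049.67 km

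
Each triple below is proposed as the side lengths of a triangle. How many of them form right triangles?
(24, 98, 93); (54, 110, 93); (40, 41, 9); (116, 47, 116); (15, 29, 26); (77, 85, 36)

(24,98,93): 24²+93² = 9225 < 9604 = 98² → obtuse
(54,110,93): 54²+93² = 11565 < 12100 = 110² → obtuse
(40,41,9): 9²+40² = 1681 = 41² → right
(116,47,116): 47²+116² = 15665 > 13456 = 116² → acute
(15,29,26): 15²+26² = 901 > 841 = 29² → acute
(77,85,36): 36²+77² = 7225 = 85² → right
2 of the 6 are right.

2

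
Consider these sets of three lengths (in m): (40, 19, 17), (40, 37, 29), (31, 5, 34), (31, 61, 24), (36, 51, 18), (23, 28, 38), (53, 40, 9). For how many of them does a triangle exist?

4

(17,19,40): 17+19 ≤ 40 → not valid
(29,37,40): 29+37 > 40 → valid
(5,31,34): 5+31 > 34 → valid
(24,31,61): 24+31 ≤ 61 → not valid
(18,36,51): 18+36 > 51 → valid
(23,28,38): 23+28 > 38 → valid
(9,40,53): 9+40 ≤ 53 → not valid
4 of the 7 triples form a triangle.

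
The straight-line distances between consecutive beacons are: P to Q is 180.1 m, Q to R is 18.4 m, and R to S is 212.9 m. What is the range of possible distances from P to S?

14.4 ≤ PS ≤ 411.4 m

The maximum is all hops collinear in one direction: 180.1 + 18.4 + 212.9 = 411.4.
The longest hop is 212.9; the others sum to 198.5. Folding the others back against it leaves at least 212.9 − 198.5 = 14.4.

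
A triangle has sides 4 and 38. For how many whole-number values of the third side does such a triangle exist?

The third side lies in the open interval (34, 42).
Integers from 35 to 41 inclusive: 41 − 35 + 1 = 7.

7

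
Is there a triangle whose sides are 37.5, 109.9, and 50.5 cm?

No

The longest side is 109.9, but the other two sum to only 88.0.
88.0 < 109.9, so the triangle inequality fails.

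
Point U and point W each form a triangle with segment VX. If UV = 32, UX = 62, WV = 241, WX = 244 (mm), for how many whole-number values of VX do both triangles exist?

From triangle UVX: 30 < VX < 94.
From triangle WVX: 3 < VX < 485.
Intersection: 30 < VX < 94, so integers 31 through 93: 63 values.

63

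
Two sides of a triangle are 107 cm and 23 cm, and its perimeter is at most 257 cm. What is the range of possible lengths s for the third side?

84 < s ≤ 127 cm

Triangle inequality alone gives 84 < s < 130.
The perimeter condition gives s ≤ 257 − 107 − 23 = 127.
Intersecting the two: 84 < s ≤ 127.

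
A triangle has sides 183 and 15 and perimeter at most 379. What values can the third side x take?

Triangle inequality alone gives 168 < x < 198.
The perimeter condition gives x ≤ 379 − 183 − 15 = 181.
Intersecting the two: 168 < x ≤ 181.

168 < x ≤ 181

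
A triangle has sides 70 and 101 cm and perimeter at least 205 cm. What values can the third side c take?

Triangle inequality alone gives 31 < c < 171.
The perimeter condition gives c ≥ 205 − 70 − 101 = 34.
Intersecting the two: 34 ≤ c < 171.

34 ≤ c < 171 cm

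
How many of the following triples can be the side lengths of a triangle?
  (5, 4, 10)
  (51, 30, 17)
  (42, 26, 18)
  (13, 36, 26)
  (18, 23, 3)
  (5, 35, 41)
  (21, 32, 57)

(4,5,10): 4+5 ≤ 10 → not valid
(17,30,51): 17+30 ≤ 51 → not valid
(18,26,42): 18+26 > 42 → valid
(13,26,36): 13+26 > 36 → valid
(3,18,23): 3+18 ≤ 23 → not valid
(5,35,41): 5+35 ≤ 41 → not valid
(21,32,57): 21+32 ≤ 57 → not valid
2 of the 7 triples form a triangle.

2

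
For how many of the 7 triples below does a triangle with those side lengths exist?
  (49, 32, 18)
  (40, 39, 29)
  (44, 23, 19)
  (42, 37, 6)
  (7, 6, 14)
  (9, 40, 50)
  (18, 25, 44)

3

(18,32,49): 18+32 > 49 → valid
(29,39,40): 29+39 > 40 → valid
(19,23,44): 19+23 ≤ 44 → not valid
(6,37,42): 6+37 > 42 → valid
(6,7,14): 6+7 ≤ 14 → not valid
(9,40,50): 9+40 ≤ 50 → not valid
(18,25,44): 18+25 ≤ 44 → not valid
3 of the 7 triples form a triangle.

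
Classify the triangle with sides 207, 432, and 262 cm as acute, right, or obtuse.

obtuse

Compare the square of the longest side to the sum of squares of the other two: 207² + 262² = 111493 < 186624 = 432².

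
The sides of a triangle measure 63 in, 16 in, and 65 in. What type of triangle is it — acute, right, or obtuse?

Compare the square of the longest side to the sum of squares of the other two: 16² + 63² = 4225 = 65².

right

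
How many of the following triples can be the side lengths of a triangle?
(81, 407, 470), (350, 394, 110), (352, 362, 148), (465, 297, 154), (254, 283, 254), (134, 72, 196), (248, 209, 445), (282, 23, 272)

(81,407,470): 81+407 > 470 → valid
(110,350,394): 110+350 > 394 → valid
(148,352,362): 148+352 > 362 → valid
(154,297,465): 154+297 ≤ 465 → not valid
(254,254,283): 254+254 > 283 → valid
(72,134,196): 72+134 > 196 → valid
(209,248,445): 209+248 > 445 → valid
(23,272,282): 23+272 > 282 → valid
7 of the 8 triples form a triangle.

7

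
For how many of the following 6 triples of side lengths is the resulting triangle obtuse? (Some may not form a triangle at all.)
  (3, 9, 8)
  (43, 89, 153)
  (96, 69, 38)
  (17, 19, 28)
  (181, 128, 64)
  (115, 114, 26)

4

(3,9,8): 3²+8² = 73 < 81 = 9² → obtuse
(43,89,153): 43+89 ≤ 153, not a triangle
(96,69,38): 38²+69² = 6205 < 9216 = 96² → obtuse
(17,19,28): 17²+19² = 650 < 784 = 28² → obtuse
(181,128,64): 64²+128² = 20480 < 32761 = 181² → obtuse
(115,114,26): 26²+114² = 13672 > 13225 = 115² → acute
4 of the 6 are obtuse.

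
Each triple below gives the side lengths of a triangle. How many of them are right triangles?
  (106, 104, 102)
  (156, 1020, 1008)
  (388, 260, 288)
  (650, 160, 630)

(106,104,102): 102²+104² = 21220 > 11236 = 106² → acute
(156,1020,1008): 156²+1008² = 1040400 = 1020² → right
(388,260,288): 260²+288² = 150544 = 388² → right
(650,160,630): 160²+630² = 422500 = 650² → right
3 of the 4 are right.

3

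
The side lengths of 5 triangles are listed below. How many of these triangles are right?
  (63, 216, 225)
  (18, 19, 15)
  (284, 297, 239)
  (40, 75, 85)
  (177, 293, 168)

(63,216,225): 63²+216² = 50625 = 225² → right
(18,19,15): 15²+18² = 549 > 361 = 19² → acute
(284,297,239): 239²+284² = 137777 > 88209 = 297² → acute
(40,75,85): 40²+75² = 7225 = 85² → right
(177,293,168): 168²+177² = 59553 < 85849 = 293² → obtuse
2 of the 5 are right.

2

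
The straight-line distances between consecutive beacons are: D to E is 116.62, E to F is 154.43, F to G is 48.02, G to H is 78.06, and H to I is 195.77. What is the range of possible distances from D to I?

The maximum is all hops collinear in one direction: 116.62 + 154.43 + 48.02 + 78.06 + 195.77 = 592.90.
The longest hop is 195.77; the others sum to 397.13. Since 195.77 ≤ 397.13, the path can fold back on itself completely, so the minimum distance is 0.

0 ≤ DI ≤ 592.90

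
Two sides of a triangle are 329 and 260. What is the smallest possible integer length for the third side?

The third side must be strictly greater than |329 − 260| = 69.
The smallest integer above 69 is 70.

70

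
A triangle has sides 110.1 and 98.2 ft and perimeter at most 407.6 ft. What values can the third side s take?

Triangle inequality alone gives 11.9 < s < 208.3.
The perimeter condition gives s ≤ 407.6 − 110.1 − 98.2 = 199.3.
Intersecting the two: 11.9 < s ≤ 199.3.

11.9 < s ≤ 199.3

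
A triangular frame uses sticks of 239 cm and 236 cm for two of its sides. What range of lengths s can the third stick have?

By the triangle inequality, s must be less than 239 + 236 = 475 and greater than |239 − 236| = 3.

3 < s < 475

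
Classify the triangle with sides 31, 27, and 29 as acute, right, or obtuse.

acute

Compare the square of the longest side to the sum of squares of the other two: 27² + 29² = 1570 > 961 = 31².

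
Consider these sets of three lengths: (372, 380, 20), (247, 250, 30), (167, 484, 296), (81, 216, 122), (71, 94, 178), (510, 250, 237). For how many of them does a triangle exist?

2

(20,372,380): 20+372 > 380 → valid
(30,247,250): 30+247 > 250 → valid
(167,296,484): 167+296 ≤ 484 → not valid
(81,122,216): 81+122 ≤ 216 → not valid
(71,94,178): 71+94 ≤ 178 → not valid
(237,250,510): 237+250 ≤ 510 → not valid
2 of the 6 triples form a triangle.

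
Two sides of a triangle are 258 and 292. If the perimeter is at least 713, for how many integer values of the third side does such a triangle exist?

387

Triangle inequality: 34 < x < 550. Perimeter ≥ 713 gives x ≥ 713 − 258 − 292 = 163.
So 163 ≤ x < 550; integers 163 through 549: 387 values.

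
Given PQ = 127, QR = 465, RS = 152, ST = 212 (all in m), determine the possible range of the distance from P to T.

The maximum is all hops collinear in one direction: 127 + 465 + 152 + 212 = 956.
The longest hop is 465; the others sum to 491. Since 465 ≤ 491, the path can fold back on itself completely, so the minimum distance is 0.

0 ≤ PT ≤ 956 m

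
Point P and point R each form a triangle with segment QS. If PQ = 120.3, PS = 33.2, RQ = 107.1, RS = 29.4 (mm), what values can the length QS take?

87.1 < QS < 136.5

From triangle PQS: |120.3 − 33.2| < QS < 120.3 + 33.2, i.e. 87.1 < QS < 153.5.
From triangle RQS: 77.7 < QS < 136.5.
Both must hold, so QS lies in the intersection.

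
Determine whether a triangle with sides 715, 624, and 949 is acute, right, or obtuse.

right

Compare the square of the longest side to the sum of squares of the other two: 624² + 715² = 900601 = 949².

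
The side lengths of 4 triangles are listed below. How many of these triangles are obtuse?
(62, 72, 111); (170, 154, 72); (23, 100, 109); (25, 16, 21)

(62,72,111): 62²+72² = 9028 < 12321 = 111² → obtuse
(170,154,72): 72²+154² = 28900 = 170² → right
(23,100,109): 23²+100² = 10529 < 11881 = 109² → obtuse
(25,16,21): 16²+21² = 697 > 625 = 25² → acute
2 of the 4 are obtuse.

2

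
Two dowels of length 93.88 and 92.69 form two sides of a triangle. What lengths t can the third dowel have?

1.19 < t < 186.57

By the triangle inequality, t must be less than 93.88 + 92.69 = 186.57 and greater than |93.88 − 92.69| = 1.19.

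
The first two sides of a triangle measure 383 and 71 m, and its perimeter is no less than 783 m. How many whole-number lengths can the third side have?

125

Triangle inequality: 312 < x < 454. Perimeter ≥ 783 gives x ≥ 783 − 383 − 71 = 329.
So 329 ≤ x < 454; integers 329 through 453: 125 values.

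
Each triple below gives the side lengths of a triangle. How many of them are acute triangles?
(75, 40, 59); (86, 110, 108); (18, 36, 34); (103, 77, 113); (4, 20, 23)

3

(75,40,59): 40²+59² = 5081 < 5625 = 75² → obtuse
(86,110,108): 86²+108² = 19060 > 12100 = 110² → acute
(18,36,34): 18²+34² = 1480 > 1296 = 36² → acute
(103,77,113): 77²+103² = 16538 > 12769 = 113² → acute
(4,20,23): 4²+20² = 416 < 529 = 23² → obtuse
3 of the 5 are acute.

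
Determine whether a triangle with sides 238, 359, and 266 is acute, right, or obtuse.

Compare the square of the longest side to the sum of squares of the other two: 238² + 266² = 127400 < 128881 = 359².

obtuse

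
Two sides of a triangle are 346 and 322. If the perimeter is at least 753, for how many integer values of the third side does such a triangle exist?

Triangle inequality: 24 < x < 668. Perimeter ≥ 753 gives x ≥ 753 − 346 − 322 = 85.
So 85 ≤ x < 668; integers 85 through 667: 583 values.

583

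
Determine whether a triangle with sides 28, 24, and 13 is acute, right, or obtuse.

Compare the square of the longest side to the sum of squares of the other two: 13² + 24² = 745 < 784 = 28².

obtuse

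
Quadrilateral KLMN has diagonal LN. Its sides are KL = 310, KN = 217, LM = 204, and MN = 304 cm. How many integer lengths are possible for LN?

From triangle KLN: 93 < LN < 527.
From triangle MLN: 100 < LN < 508.
Intersection: 100 < LN < 508, so integers 101 through 507: 407 values.

407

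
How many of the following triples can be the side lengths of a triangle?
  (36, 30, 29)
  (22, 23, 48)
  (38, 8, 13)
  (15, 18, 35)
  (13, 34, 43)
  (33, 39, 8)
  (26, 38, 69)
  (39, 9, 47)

(29,30,36): 29+30 > 36 → valid
(22,23,48): 22+23 ≤ 48 → not valid
(8,13,38): 8+13 ≤ 38 → not valid
(15,18,35): 15+18 ≤ 35 → not valid
(13,34,43): 13+34 > 43 → valid
(8,33,39): 8+33 > 39 → valid
(26,38,69): 26+38 ≤ 69 → not valid
(9,39,47): 9+39 > 47 → valid
4 of the 8 triples form a triangle.

4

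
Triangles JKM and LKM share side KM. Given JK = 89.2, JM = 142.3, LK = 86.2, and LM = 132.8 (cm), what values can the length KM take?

53.1 < KM < 219.0

From triangle JKM: |89.2 − 142.3| < KM < 89.2 + 142.3, i.e. 53.1 < KM < 231.5.
From triangle LKM: 46.6 < KM < 219.0.
Both must hold, so KM lies in the intersection.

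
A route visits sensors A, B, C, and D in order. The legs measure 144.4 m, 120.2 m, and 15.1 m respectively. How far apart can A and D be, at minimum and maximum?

9.1 ≤ AD ≤ 279.7 m

The maximum is all hops collinear in one direction: 144.4 + 120.2 + 15.1 = 279.7.
The longest hop is 144.4; the others sum to 135.3. Folding the others back against it leaves at least 144.4 − 135.3 = 9.1.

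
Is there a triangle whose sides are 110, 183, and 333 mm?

No

The longest side is 333, but the other two sum to only 293.
293 < 333, so the triangle inequality fails.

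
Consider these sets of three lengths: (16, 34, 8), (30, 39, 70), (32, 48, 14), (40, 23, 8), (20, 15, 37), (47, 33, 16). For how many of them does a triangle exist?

1

(8,16,34): 8+16 ≤ 34 → not valid
(30,39,70): 30+39 ≤ 70 → not valid
(14,32,48): 14+32 ≤ 48 → not valid
(8,23,40): 8+23 ≤ 40 → not valid
(15,20,37): 15+20 ≤ 37 → not valid
(16,33,47): 16+33 > 47 → valid
1 of the 6 triples forms a triangle.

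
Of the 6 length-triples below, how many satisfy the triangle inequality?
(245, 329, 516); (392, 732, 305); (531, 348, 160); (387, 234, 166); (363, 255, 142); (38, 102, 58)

3

(245,329,516): 245+329 > 516 → valid
(305,392,732): 305+392 ≤ 732 → not valid
(160,348,531): 160+348 ≤ 531 → not valid
(166,234,387): 166+234 > 387 → valid
(142,255,363): 142+255 > 363 → valid
(38,58,102): 38+58 ≤ 102 → not valid
3 of the 6 triples form a triangle.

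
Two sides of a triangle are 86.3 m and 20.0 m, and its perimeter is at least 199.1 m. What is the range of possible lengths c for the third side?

Triangle inequality alone gives 66.3 < c < 106.3.
The perimeter condition gives c ≥ 199.1 − 86.3 − 20.0 = 92.8.
Intersecting the two: 92.8 ≤ c < 106.3.

92.8 ≤ c < 106.3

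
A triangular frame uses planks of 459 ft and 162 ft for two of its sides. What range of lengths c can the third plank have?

By the triangle inequality, c must be less than 459 + 162 = 621 and greater than |459 − 162| = 297.

297 < c < 621 (ft)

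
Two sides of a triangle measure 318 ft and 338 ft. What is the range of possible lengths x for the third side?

20 < x < 656

By the triangle inequality, x must be less than 318 + 338 = 656 and greater than |318 − 338| = 20.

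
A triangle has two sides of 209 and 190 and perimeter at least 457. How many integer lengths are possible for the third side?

341

Triangle inequality: 19 < x < 399. Perimeter ≥ 457 gives x ≥ 457 − 209 − 190 = 58.
So 58 ≤ x < 399; integers 58 through 398: 341 values.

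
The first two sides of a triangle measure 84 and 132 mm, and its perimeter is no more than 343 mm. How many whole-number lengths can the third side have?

Triangle inequality: 48 < x < 216. Perimeter ≤ 343 gives x ≤ 343 − 84 − 132 = 127.
So 48 < x ≤ 127; integers 49 through 127: 79 values.

79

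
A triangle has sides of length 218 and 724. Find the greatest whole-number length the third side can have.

941

The third side must be strictly less than 218 + 724 = 942.
The largest integer below 942 is 941.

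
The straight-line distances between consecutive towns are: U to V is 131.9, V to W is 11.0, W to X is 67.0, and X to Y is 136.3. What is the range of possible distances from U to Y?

0 ≤ UY ≤ 346.2

The maximum is all hops collinear in one direction: 131.9 + 11.0 + 67.0 + 136.3 = 346.2.
The longest hop is 136.3; the others sum to 209.9. Since 136.3 ≤ 209.9, the path can fold back on itself completely, so the minimum distance is 0.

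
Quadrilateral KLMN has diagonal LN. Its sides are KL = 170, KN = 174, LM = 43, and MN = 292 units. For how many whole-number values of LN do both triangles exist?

From triangle KLN: 4 < LN < 344.
From triangle MLN: 249 < LN < 335.
Intersection: 249 < LN < 335, so integers 250 through 334: 85 values.

85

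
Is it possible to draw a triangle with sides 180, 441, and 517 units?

The longest side is 517, and the other two sum to 621.
Since 621 > 517, the triangle inequality holds.

Yes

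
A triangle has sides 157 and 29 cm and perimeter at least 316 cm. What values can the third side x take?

130 ≤ x < 186 cm

Triangle inequality alone gives 128 < x < 186.
The perimeter condition gives x ≥ 316 − 157 − 29 = 130.
Intersecting the two: 130 ≤ x < 186.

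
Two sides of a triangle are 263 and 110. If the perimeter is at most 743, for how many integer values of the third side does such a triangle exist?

Triangle inequality: 153 < x < 373. Perimeter ≤ 743 gives x ≤ 743 − 263 − 110 = 370.
So 153 < x ≤ 370; integers 154 through 370: 217 values.

217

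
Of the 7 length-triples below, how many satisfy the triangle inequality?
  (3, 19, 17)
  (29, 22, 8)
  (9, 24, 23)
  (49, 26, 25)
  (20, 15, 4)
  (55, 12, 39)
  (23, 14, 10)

(3,17,19): 3+17 > 19 → valid
(8,22,29): 8+22 > 29 → valid
(9,23,24): 9+23 > 24 → valid
(25,26,49): 25+26 > 49 → valid
(4,15,20): 4+15 ≤ 20 → not valid
(12,39,55): 12+39 ≤ 55 → not valid
(10,14,23): 10+14 > 23 → valid
5 of the 7 triples form a triangle.

5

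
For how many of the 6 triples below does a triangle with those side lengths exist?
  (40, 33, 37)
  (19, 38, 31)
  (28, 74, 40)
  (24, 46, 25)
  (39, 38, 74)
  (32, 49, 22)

(33,37,40): 33+37 > 40 → valid
(19,31,38): 19+31 > 38 → valid
(28,40,74): 28+40 ≤ 74 → not valid
(24,25,46): 24+25 > 46 → valid
(38,39,74): 38+39 > 74 → valid
(22,32,49): 22+32 > 49 → valid
5 of the 6 triples form a triangle.

5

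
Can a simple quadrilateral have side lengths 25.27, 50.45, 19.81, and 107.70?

No

For a quadrilateral, each side must be shorter than the sum of the others.
Here the longest side is 107.70, but the remaining 3 sides sum to only 95.53.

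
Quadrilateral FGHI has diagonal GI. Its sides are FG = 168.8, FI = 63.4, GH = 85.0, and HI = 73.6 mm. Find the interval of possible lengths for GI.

105.4 < GI < 158.6

From triangle FGI: |168.8 − 63.4| < GI < 168.8 + 63.4, i.e. 105.4 < GI < 232.2.
From triangle HGI: 11.4 < GI < 158.6.
Both must hold, so GI lies in the intersection.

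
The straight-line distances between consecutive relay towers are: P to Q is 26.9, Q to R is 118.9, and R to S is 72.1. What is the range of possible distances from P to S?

The maximum is all hops collinear in one direction: 26.9 + 118.9 + 72.1 = 217.9.
The longest hop is 118.9; the others sum to 99.0. Folding the others back against it leaves at least 118.9 − 99.0 = 19.9.

19.9 ≤ PS ≤ 217.9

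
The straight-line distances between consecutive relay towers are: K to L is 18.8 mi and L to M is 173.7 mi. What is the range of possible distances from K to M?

154.9 ≤ KM ≤ 192.5 mi

By the triangle inequality, |18.8 − 173.7| ≤ KM ≤ 18.8 + 173.7.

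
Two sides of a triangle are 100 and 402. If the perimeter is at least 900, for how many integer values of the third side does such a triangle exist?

104

Triangle inequality: 302 < x < 502. Perimeter ≥ 900 gives x ≥ 900 − 100 − 402 = 398.
So 398 ≤ x < 502; integers 398 through 501: 104 values.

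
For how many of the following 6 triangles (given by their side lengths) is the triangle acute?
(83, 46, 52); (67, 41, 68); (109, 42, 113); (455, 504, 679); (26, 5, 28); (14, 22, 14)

(83,46,52): 46²+52² = 4820 < 6889 = 83² → obtuse
(67,41,68): 41²+67² = 6170 > 4624 = 68² → acute
(109,42,113): 42²+109² = 13645 > 12769 = 113² → acute
(455,504,679): 455²+504² = 461041 = 679² → right
(26,5,28): 5²+26² = 701 < 784 = 28² → obtuse
(14,22,14): 14²+14² = 392 < 484 = 22² → obtuse
2 of the 6 are acute.

2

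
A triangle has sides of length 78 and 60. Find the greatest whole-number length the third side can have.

137

The third side must be strictly less than 78 + 60 = 138.
The largest integer below 138 is 137.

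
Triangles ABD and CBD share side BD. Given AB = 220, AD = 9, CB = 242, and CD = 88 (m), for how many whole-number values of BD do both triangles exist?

From triangle ABD: 211 < BD < 229.
From triangle CBD: 154 < BD < 330.
Intersection: 211 < BD < 229, so integers 212 through 228: 17 values.

17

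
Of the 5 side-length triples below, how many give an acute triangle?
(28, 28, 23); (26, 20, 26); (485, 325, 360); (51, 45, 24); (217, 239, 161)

(28,28,23): 23²+28² = 1313 > 784 = 28² → acute
(26,20,26): 20²+26² = 1076 > 676 = 26² → acute
(485,325,360): 325²+360² = 235225 = 485² → right
(51,45,24): 24²+45² = 2601 = 51² → right
(217,239,161): 161²+217² = 73010 > 57121 = 239² → acute
3 of the 5 are acute.

3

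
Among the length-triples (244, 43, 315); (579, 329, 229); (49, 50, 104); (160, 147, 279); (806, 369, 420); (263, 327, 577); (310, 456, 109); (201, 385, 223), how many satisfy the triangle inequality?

3

(43,244,315): 43+244 ≤ 315 → not valid
(229,329,579): 229+329 ≤ 579 → not valid
(49,50,104): 49+50 ≤ 104 → not valid
(147,160,279): 147+160 > 279 → valid
(369,420,806): 369+420 ≤ 806 → not valid
(263,327,577): 263+327 > 577 → valid
(109,310,456): 109+310 ≤ 456 → not valid
(201,223,385): 201+223 > 385 → valid
3 of the 8 triples form a triangle.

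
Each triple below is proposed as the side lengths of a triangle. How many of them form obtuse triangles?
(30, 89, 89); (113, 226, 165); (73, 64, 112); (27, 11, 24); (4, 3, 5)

(30,89,89): 30²+89² = 8821 > 7921 = 89² → acute
(113,226,165): 113²+165² = 39994 < 51076 = 226² → obtuse
(73,64,112): 64²+73² = 9425 < 12544 = 112² → obtuse
(27,11,24): 11²+24² = 697 < 729 = 27² → obtuse
(4,3,5): 3²+4² = 25 = 5² → right
3 of the 5 are obtuse.

3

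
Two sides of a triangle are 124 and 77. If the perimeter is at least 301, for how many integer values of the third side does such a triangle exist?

101

Triangle inequality: 47 < x < 201. Perimeter ≥ 301 gives x ≥ 301 − 124 − 77 = 100.
So 100 ≤ x < 201; integers 100 through 200: 101 values.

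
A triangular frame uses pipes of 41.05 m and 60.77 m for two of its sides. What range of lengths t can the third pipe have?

19.72 < t < 101.82 (m)

By the triangle inequality, t must be less than 41.05 + 60.77 = 101.82 and greater than |41.05 − 60.77| = 19.72.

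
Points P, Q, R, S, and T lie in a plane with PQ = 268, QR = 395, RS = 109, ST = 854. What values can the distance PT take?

82 ≤ PT ≤ 1626

The maximum is all hops collinear in one direction: 268 + 395 + 109 + 854 = 1626.
The longest hop is 854; the others sum to 772. Folding the others back against it leaves at least 854 − 772 = 82.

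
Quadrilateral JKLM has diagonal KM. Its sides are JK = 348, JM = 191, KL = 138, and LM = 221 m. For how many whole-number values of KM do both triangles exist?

From triangle JKM: 157 < KM < 539.
From triangle LKM: 83 < KM < 359.
Intersection: 157 < KM < 359, so integers 158 through 358: 201 values.

201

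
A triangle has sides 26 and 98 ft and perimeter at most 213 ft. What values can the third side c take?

Triangle inequality alone gives 72 < c < 124.
The perimeter condition gives c ≤ 213 − 26 − 98 = 89.
Intersecting the two: 72 < c ≤ 89.

72 < c ≤ 89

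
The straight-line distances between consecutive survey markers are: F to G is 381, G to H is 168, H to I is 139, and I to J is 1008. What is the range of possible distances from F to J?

The maximum is all hops collinear in one direction: 381 + 168 + 139 + 1008 = 1696.
The longest hop is 1008; the others sum to 688. Folding the others back against it leaves at least 1008 − 688 = 320.

320 ≤ FJ ≤ 1696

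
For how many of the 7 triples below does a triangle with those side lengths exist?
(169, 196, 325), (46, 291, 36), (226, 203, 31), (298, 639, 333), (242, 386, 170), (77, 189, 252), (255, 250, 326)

5

(169,196,325): 169+196 > 325 → valid
(36,46,291): 36+46 ≤ 291 → not valid
(31,203,226): 31+203 > 226 → valid
(298,333,639): 298+333 ≤ 639 → not valid
(170,242,386): 170+242 > 386 → valid
(77,189,252): 77+189 > 252 → valid
(250,255,326): 250+255 > 326 → valid
5 of the 7 triples form a triangle.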